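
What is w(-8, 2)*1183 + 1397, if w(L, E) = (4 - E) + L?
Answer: -5701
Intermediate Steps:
w(L, E) = 4 + L - E
w(-8, 2)*1183 + 1397 = (4 - 8 - 1*2)*1183 + 1397 = (4 - 8 - 2)*1183 + 1397 = -6*1183 + 1397 = -7098 + 1397 = -5701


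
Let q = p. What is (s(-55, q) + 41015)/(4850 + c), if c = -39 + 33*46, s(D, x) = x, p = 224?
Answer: 41239/6329 ≈ 6.5159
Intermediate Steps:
q = 224
c = 1479 (c = -39 + 1518 = 1479)
(s(-55, q) + 41015)/(4850 + c) = (224 + 41015)/(4850 + 1479) = 41239/6329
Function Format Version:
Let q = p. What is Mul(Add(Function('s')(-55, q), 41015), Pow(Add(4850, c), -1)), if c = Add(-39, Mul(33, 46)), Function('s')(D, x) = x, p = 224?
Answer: Rational(41239, 6329) ≈ 6.5159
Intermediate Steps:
q = 224
c = 1479 (c = Add(-39, 1518) = 1479)
Mul(Add(Function('s')(-55, q), 41015), Pow(Add(4850, c), -1)) = Mul(Add(224, 41015), Pow(Add(4850, 1479), -1)) = Mul(41239, Pow(6329, -1)) = Mul(41239, Rational(1, 6329)) = Rational(41239, 6329)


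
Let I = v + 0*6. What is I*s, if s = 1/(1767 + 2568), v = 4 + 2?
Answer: 2/1445 ≈ 0.0013841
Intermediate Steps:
v = 6
I = 6 (I = 6 + 0*6 = 6 + 0 = 6)
s = 1/4335 ≈ 0.00023068
I*s = 6*(1/4335) = 2/1445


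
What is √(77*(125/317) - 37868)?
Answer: I*√3802266327/317 ≈ 194.52*I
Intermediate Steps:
√(77*(125/317) - 37868) = √(9625/317 - 37868) = √(-11994531/317) = I*√3802266327/317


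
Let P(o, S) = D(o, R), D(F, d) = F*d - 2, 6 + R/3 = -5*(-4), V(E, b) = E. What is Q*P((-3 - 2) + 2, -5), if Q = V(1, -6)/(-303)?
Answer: 128/303 ≈ 0.42244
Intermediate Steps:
R = 42 (R = -18 + 3*(-5*(-4)) = -18 + 3*20 = -18 + 60 = 42)
D(F, d) = -2 + F*d
P(o, S) = -2 + 42*o (P(o, S) = -2 + o*42 = -2 + 42*o)
Q = -1/303 (Q = 1/(-303) = 1*(-1/303) = -1/303 ≈ -0.0033003)
Q*P((-3 - 2) + 2, -5) = -(-2 + 42*((-3 - 2) + 2))/303 = -(-2 + 42*(-5 + 2))/303 = -(-2 + 42*(-3))/303 = -(-2 - 126)/303 = -1/303*(-128) = 128/303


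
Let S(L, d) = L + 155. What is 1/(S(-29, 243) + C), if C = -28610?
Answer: -1/28484 ≈ -3.5107e-5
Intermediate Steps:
S(L, d) = 155 + L
1/(S(-29, 243) + C) = 1/((155 - 29) - 28610) = 1/(126 - 28610) = 1/(-28484) = -1/28484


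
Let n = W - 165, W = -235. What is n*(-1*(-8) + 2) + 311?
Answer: -3689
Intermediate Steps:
n = -400 (n = -235 - 165 = -400)
n*(-1*(-8) + 2) + 311 = -400*(-1*(-8) + 2) + 311 = -400*(8 + 2) + 311 = -400*10 + 311 = -4000 + 311 = -3689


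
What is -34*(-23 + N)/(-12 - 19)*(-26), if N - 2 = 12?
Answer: 7956/31 ≈ 256.65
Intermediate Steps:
N = 14 (N = 2 + 12 = 14)
-34*(-23 + N)/(-12 - 19)*(-26) = -34*(-23 + 14)/(-12 - 19)*(-26) = -(-306)/(-31)*(-26) = -(-306)*(-1)/31*(-26) = -34*9/31*(-26) = -306/31*(-26) = 7956/31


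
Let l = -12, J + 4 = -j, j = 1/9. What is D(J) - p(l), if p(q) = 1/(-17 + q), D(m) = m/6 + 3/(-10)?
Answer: -3722/3915 ≈ -0.95070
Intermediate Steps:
j = 1/9 ≈ 0.11111
J = -37/9 (J = -4 - 1*1/9 = -4 - 1/9 = -37/9 ≈ -4.1111)
D(m) = -3/10 + m/6 (D(m) = m*(1/6) + 3*(-1/10) = m/6 - 3/10 = -3/10 + m/6)
D(J) - p(l) = (-3/10 + (1/6)*(-37/9)) - 1/(-17 - 12) = (-3/10 - 37/54) - 1/(-29) = -133/135 - 1*(-1/29) = -133/135 + 1/29 = -3722/3915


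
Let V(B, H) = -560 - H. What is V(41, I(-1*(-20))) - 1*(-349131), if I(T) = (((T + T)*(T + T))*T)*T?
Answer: -291429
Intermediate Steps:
I(T) = 4*T**4 (I(T) = (((2*T)*(2*T))*T)*T = ((4*T**2)*T)*T = (4*T**3)*T = 4*T**4)
V(41, I(-1*(-20))) - 1*(-349131) = (-560 - 4*(-1*(-20))**4) - 1*(-349131) = (-560 - 4*20**4) + 349131 = (-560 - 4*160000) + 349131 = (-560 - 1*640000) + 349131 = (-560 - 640000) + 349131 = -640560 + 349131 = -291429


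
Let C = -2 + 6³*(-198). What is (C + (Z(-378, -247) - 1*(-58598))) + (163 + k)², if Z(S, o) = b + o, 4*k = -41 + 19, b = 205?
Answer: 162369/4 ≈ 40592.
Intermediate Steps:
C = -42770 (C = -2 + 216*(-198) = -2 - 42768 = -42770)
k = -11/2 (k = (-41 + 19)/4 = (¼)*(-22) = -11/2 ≈ -5.5000)
Z(S, o) = 205 + o
(C + (Z(-378, -247) - 1*(-58598))) + (163 + k)² = (-42770 + ((205 - 247) - 1*(-58598))) + (163 - 11/2)² = (-42770 + (-42 + 58598)) + (315/2)² = (-42770 + 58556) + 99225/4 = 15786 + 99225/4 = 162369/4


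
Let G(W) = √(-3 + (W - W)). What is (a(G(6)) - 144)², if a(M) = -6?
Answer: 22500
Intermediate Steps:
G(W) = I*√3 (G(W) = √(-3 + 0) = √(-3) = I*√3)
(a(G(6)) - 144)² = (-6 - 144)² = (-150)² = 22500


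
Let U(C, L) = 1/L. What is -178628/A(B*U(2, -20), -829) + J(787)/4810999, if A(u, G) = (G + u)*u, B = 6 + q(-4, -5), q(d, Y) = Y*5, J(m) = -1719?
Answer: 343751110849979/1513824134341 ≈ 227.07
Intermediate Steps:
q(d, Y) = 5*Y
B = -19 (B = 6 + 5*(-5) = 6 - 25 = -19)
A(u, G) = u*(G + u)
-178628/A(B*U(2, -20), -829) + J(787)/4810999 = -178628*20/(19*(-829 - 19/(-20))) - 1719/4810999 = -178628*20/(19*(-829 - 19*(-1/20))) - 1719*1/4810999 = -178628*20/(19*(-829 + 19/20)) - 1719/4810999 = -178628/((19/20)*(-16561/20)) - 1719/4810999 = -178628/(-314659/400) - 1719/4810999 = -178628*(-400/314659) - 1719/4810999 = 71451200/314659 - 1719/4810999 = 343751110849979/1513824134341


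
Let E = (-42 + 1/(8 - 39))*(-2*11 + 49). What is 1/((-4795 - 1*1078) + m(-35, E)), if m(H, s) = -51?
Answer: -1/5924 ≈ -0.00016880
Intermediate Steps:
E = -35181/31 (E = (-42 + 1/(-31))*(-22 + 49) = (-42 - 1/31)*27 = -1303/31*27 = -35181/31 ≈ -1134.9)
1/((-4795 - 1*1078) + m(-35, E)) = 1/((-4795 - 1*1078) - 51) = 1/((-4795 - 1078) - 51) = 1/(-5873 - 51) = 1/(-5924) = -1/5924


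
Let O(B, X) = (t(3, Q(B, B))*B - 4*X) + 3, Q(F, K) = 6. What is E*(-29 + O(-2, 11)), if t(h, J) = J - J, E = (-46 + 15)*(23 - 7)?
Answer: 34720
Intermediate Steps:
E = -496 (E = -31*16 = -496)
t(h, J) = 0
O(B, X) = 3 - 4*X (O(B, X) = (0*B - 4*X) + 3 = (0 - 4*X) + 3 = -4*X + 3 = 3 - 4*X)
E*(-29 + O(-2, 11)) = -496*(-29 + (3 - 4*11)) = -496*(-29 + (3 - 44)) = -496*(-29 - 41) = -496*(-70) = 34720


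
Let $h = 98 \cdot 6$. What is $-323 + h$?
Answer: $265$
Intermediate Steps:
$h = 588$
$-323 + h = -323 + 588 = 265$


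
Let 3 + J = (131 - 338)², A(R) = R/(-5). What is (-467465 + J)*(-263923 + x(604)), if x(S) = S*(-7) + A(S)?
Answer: 569566517221/5 ≈ 1.1391e+11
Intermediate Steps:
A(R) = -R/5 (A(R) = R*(-⅕) = -R/5)
x(S) = -36*S/5 (x(S) = S*(-7) - S/5 = -7*S - S/5 = -36*S/5)
J = 42846 (J = -3 + (131 - 338)² = -3 + (-207)² = -3 + 42849 = 42846)
(-467465 + J)*(-263923 + x(604)) = (-467465 + 42846)*(-263923 - 36/5*604) = -424619*(-263923 - 21744/5) = -424619*(-1341359/5) = 569566517221/5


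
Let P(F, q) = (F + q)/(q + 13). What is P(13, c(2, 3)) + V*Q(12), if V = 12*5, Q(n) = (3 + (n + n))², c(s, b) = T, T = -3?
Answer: 43741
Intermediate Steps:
c(s, b) = -3
Q(n) = (3 + 2*n)²
P(F, q) = (F + q)/(13 + q)
V = 60
P(13, c(2, 3)) + V*Q(12) = (13 - 3)/(13 - 3) + 60*(3 + 2*12)² = 10/10 + 60*(3 + 24)² = (⅒)*10 + 60*27² = 1 + 60*729 = 1 + 43740 = 43741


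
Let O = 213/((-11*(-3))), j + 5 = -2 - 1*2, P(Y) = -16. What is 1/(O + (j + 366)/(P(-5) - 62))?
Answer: 286/537 ≈ 0.53259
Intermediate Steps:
j = -9 (j = -5 + (-2 - 1*2) = -5 + (-2 - 2) = -5 - 4 = -9)
O = 71/11 (O = 213/33 = 213*(1/33) = 71/11 ≈ 6.4545)
1/(O + (j + 366)/(P(-5) - 62)) = 1/(71/11 + (-9 + 366)/(-16 - 62)) = 1/(71/11 + 357/(-78)) = 1/(71/11 + 357*(-1/78)) = 1/(71/11 - 119/26) = 1/(537/286) = 286/537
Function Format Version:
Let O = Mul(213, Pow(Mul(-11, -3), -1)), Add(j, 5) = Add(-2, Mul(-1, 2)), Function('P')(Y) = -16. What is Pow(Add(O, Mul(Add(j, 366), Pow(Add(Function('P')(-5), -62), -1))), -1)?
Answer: Rational(286, 537) ≈ 0.53259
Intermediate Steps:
j = -9 (j = Add(-5, Add(-2, Mul(-1, 2))) = Add(-5, Add(-2, -2)) = Add(-5, -4) = -9)
O = Rational(71, 11) (O = Mul(213, Pow(33, -1)) = Mul(213, Rational(1, 33)) = Rational(71, 11) ≈ 6.4545)
Pow(Add(O, Mul(Add(j, 366), Pow(Add(Function('P')(-5), -62), -1))), -1) = Pow(Add(Rational(71, 11), Mul(Add(-9, 366), Pow(Add(-16, -62), -1))), -1) = Pow(Add(Rational(71, 11), Mul(357, Pow(-78, -1))), -1) = Pow(Add(Rational(71, 11), Mul(357, Rational(-1, 78))), -1) = Pow(Add(Rational(71, 11), Rational(-119, 26)), -1) = Pow(Rational(537, 286), -1) = Rational(286, 537)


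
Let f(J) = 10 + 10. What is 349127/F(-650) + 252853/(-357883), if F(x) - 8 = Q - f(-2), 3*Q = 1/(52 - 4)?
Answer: -17992749689435/618063941 ≈ -29111.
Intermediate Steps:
f(J) = 20
Q = 1/144 (Q = 1/(3*(52 - 4)) = (⅓)/48 = (⅓)*(1/48) = 1/144 ≈ 0.0069444)
F(x) = -1727/144 (F(x) = 8 + (1/144 - 1*20) = 8 + (1/144 - 20) = 8 - 2879/144 = -1727/144)
349127/F(-650) + 252853/(-357883) = 349127/(-1727/144) + 252853/(-357883) = 349127*(-144/1727) + 252853*(-1/357883) = -50274288/1727 - 252853/357883 = -17992749689435/618063941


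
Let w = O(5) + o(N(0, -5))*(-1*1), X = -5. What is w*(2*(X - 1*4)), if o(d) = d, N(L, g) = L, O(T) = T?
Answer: -90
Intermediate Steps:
w = 5 (w = 5 + 0*(-1*1) = 5 + 0*(-1) = 5 + 0 = 5)
w*(2*(X - 1*4)) = 5*(2*(-5 - 1*4)) = 5*(2*(-5 - 4)) = 5*(2*(-9)) = 5*(-18) = -90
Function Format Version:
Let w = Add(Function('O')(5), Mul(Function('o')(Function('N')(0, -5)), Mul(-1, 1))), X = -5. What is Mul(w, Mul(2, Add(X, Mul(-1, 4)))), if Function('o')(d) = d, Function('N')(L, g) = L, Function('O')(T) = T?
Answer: -90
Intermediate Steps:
w = 5 (w = Add(5, Mul(0, Mul(-1, 1))) = Add(5, Mul(0, -1)) = Add(5, 0) = 5)
Mul(w, Mul(2, Add(X, Mul(-1, 4)))) = Mul(5, Mul(2, Add(-5, Mul(-1, 4)))) = Mul(5, Mul(2, Add(-5, -4))) = Mul(5, Mul(2, -9)) = Mul(5, -18) = -90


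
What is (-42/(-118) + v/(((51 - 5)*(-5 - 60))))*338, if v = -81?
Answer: 878397/6785 ≈ 129.46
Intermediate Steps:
(-42/(-118) + v/(((51 - 5)*(-5 - 60))))*338 = (-42/(-118) - 81*1/((-5 - 60)*(51 - 5)))*338 = (-42*(-1/118) - 81/(46*(-65)))*338 = (21/59 - 81/(-2990))*338 = (21/59 - 81*(-1/2990))*338 = (21/59 + 81/2990)*338 = (67569/176410)*338 = 878397/6785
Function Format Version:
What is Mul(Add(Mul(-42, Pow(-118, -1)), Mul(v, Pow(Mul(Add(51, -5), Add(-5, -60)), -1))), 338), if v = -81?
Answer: Rational(878397, 6785) ≈ 129.46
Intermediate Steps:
Mul(Add(Mul(-42, Pow(-118, -1)), Mul(v, Pow(Mul(Add(51, -5), Add(-5, -60)), -1))), 338) = Mul(Add(Mul(-42, Pow(-118, -1)), Mul(-81, Pow(Mul(Add(51, -5), Add(-5, -60)), -1))), 338) = Mul(Add(Mul(-42, Rational(-1, 118)), Mul(-81, Pow(Mul(46, -65), -1))), 338) = Mul(Add(Rational(21, 59), Mul(-81, Pow(-2990, -1))), 338) = Mul(Add(Rational(21, 59), Mul(-81, Rational(-1, 2990))), 338) = Mul(Add(Rational(21, 59), Rational(81, 2990)), 338) = Mul(Rational(67569, 176410), 338) = Rational(878397, 6785)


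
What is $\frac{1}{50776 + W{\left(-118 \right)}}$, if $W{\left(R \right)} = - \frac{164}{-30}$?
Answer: $\frac{15}{761722} \approx 1.9692 \cdot 10^{-5}$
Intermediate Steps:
$W{\left(R \right)} = \frac{82}{15}$ ($W{\left(R \right)} = \left(-164\right) \left(- \frac{1}{30}\right) = \frac{82}{15}$)
$\frac{1}{50776 + W{\left(-118 \right)}} = \frac{1}{50776 + \frac{82}{15}} = \frac{1}{\frac{761722}{15}} = \frac{15}{761722}$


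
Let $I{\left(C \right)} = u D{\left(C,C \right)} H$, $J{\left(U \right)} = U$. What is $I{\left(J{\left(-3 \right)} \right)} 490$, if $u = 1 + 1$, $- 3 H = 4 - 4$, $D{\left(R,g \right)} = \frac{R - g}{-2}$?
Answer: $0$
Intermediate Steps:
$D{\left(R,g \right)} = \frac{g}{2} - \frac{R}{2}$ ($D{\left(R,g \right)} = \left(R - g\right) \left(- \frac{1}{2}\right) = \frac{g}{2} - \frac{R}{2}$)
$H = 0$ ($H = - \frac{4 - 4}{3} = \left(- \frac{1}{3}\right) 0 = 0$)
$u = 2$
$I{\left(C \right)} = 0$ ($I{\left(C \right)} = 2 \left(\frac{C}{2} - \frac{C}{2}\right) 0 = 2 \cdot 0 \cdot 0 = 0 \cdot 0 = 0$)
$I{\left(J{\left(-3 \right)} \right)} 490 = 0 \cdot 490 = 0$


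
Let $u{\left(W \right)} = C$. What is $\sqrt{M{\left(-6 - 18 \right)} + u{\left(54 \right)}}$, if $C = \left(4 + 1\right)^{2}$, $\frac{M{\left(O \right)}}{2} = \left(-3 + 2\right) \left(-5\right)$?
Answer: $\sqrt{35} \approx 5.9161$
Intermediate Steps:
$M{\left(O \right)} = 10$ ($M{\left(O \right)} = 2 \left(-3 + 2\right) \left(-5\right) = 2 \left(\left(-1\right) \left(-5\right)\right) = 2 \cdot 5 = 10$)
$C = 25$ ($C = 5^{2} = 25$)
$u{\left(W \right)} = 25$
$\sqrt{M{\left(-6 - 18 \right)} + u{\left(54 \right)}} = \sqrt{10 + 25} = \sqrt{35}$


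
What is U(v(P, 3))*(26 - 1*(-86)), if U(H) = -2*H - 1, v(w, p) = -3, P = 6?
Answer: 560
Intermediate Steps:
U(H) = -1 - 2*H
U(v(P, 3))*(26 - 1*(-86)) = (-1 - 2*(-3))*(26 - 1*(-86)) = (-1 + 6)*(26 + 86) = 5*112 = 560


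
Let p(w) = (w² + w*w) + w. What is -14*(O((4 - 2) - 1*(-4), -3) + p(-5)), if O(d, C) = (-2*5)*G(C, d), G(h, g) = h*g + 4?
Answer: -2590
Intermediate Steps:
G(h, g) = 4 + g*h (G(h, g) = g*h + 4 = 4 + g*h)
p(w) = w + 2*w² (p(w) = (w² + w²) + w = 2*w² + w = w + 2*w²)
O(d, C) = -40 - 10*C*d (O(d, C) = (-2*5)*(4 + d*C) = -10*(4 + C*d) = -40 - 10*C*d)
-14*(O((4 - 2) - 1*(-4), -3) + p(-5)) = -14*((-40 - 10*(-3)*((4 - 2) - 1*(-4))) - 5*(1 + 2*(-5))) = -14*((-40 - 10*(-3)*(2 + 4)) - 5*(1 - 10)) = -14*((-40 - 10*(-3)*6) - 5*(-9)) = -14*((-40 + 180) + 45) = -14*(140 + 45) = -14*185 = -2590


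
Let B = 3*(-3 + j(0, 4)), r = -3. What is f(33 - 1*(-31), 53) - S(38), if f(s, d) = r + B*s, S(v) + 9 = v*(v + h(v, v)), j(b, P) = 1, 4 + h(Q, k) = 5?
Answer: -1860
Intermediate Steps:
h(Q, k) = 1 (h(Q, k) = -4 + 5 = 1)
B = -6 (B = 3*(-3 + 1) = 3*(-2) = -6)
S(v) = -9 + v*(1 + v) (S(v) = -9 + v*(v + 1) = -9 + v*(1 + v))
f(s, d) = -3 - 6*s
f(33 - 1*(-31), 53) - S(38) = (-3 - 6*(33 - 1*(-31))) - (-9 + 38 + 38²) = (-3 - 6*(33 + 31)) - (-9 + 38 + 1444) = (-3 - 6*64) - 1*1473 = (-3 - 384) - 1473 = -387 - 1473 = -1860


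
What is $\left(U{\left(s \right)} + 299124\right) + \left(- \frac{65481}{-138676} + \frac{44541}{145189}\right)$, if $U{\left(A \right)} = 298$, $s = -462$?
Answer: $\frac{6028647028285033}{20134229764} \approx 2.9942 \cdot 10^{5}$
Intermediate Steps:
$\left(U{\left(s \right)} + 299124\right) + \left(- \frac{65481}{-138676} + \frac{44541}{145189}\right) = \left(298 + 299124\right) + \left(- \frac{65481}{-138676} + \frac{44541}{145189}\right) = 299422 + \left(\left(-65481\right) \left(- \frac{1}{138676}\right) + 44541 \cdot \frac{1}{145189}\right) = 299422 + \left(\frac{65481}{138676} + \frac{44541}{145189}\right) = 299422 + \frac{15683888625}{20134229764} = \frac{6028647028285033}{20134229764}$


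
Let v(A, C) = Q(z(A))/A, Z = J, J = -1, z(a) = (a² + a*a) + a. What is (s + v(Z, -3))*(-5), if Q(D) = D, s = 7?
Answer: -30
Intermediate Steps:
z(a) = a + 2*a² (z(a) = (a² + a²) + a = 2*a² + a = a + 2*a²)
Z = -1
v(A, C) = 1 + 2*A (v(A, C) = (A*(1 + 2*A))/A = 1 + 2*A)
(s + v(Z, -3))*(-5) = (7 + (1 + 2*(-1)))*(-5) = (7 + (1 - 2))*(-5) = (7 - 1)*(-5) = 6*(-5) = -30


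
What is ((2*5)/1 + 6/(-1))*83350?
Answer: 333400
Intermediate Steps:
((2*5)/1 + 6/(-1))*83350 = (10*1 + 6*(-1))*83350 = (10 - 6)*83350 = 4*83350 = 333400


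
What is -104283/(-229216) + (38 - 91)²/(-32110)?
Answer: 5475019/14899040 ≈ 0.36747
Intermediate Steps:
-104283/(-229216) + (38 - 91)²/(-32110) = -104283*(-1/229216) + (-53)²*(-1/32110) = 104283/229216 + 2809*(-1/32110) = 104283/229216 - 2809/32110 = 5475019/14899040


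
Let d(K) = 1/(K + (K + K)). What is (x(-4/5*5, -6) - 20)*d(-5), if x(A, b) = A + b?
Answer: 2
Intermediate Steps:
d(K) = 1/(3*K) (d(K) = 1/(K + 2*K) = 1/(3*K))
(x(-4/5*5, -6) - 20)*d(-5) = ((-4/5*5 - 6) - 20)*((⅓)/(-5)) = ((-4*⅕*5 - 6) - 20)*((⅓)*(-⅕)) = ((-⅘*5 - 6) - 20)*(-1/15) = ((-4 - 6) - 20)*(-1/15) = (-10 - 20)*(-1/15) = -30*(-1/15) = 2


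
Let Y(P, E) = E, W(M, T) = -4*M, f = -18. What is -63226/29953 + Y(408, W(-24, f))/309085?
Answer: -2791333246/1322574715 ≈ -2.1105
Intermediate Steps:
-63226/29953 + Y(408, W(-24, f))/309085 = -63226/29953 - 4*(-24)/309085 = -63226*1/29953 + 96*(1/309085) = -63226/29953 + 96/309085 = -2791333246/1322574715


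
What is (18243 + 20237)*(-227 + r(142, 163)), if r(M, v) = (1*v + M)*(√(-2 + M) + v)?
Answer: 1904298240 + 23472800*√35 ≈ 2.0432e+9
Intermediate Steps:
r(M, v) = (M + v)*(v + √(-2 + M)) (r(M, v) = (v + M)*(v + √(-2 + M)) = (M + v)*(v + √(-2 + M)))
(18243 + 20237)*(-227 + r(142, 163)) = (18243 + 20237)*(-227 + (163² + 142*163 + 142*√(-2 + 142) + 163*√(-2 + 142))) = 38480*(-227 + (26569 + 23146 + 142*√140 + 163*√140)) = 38480*(-227 + (26569 + 23146 + 142*(2*√35) + 163*(2*√35))) = 38480*(-227 + (26569 + 23146 + 284*√35 + 326*√35)) = 38480*(-227 + (49715 + 610*√35)) = 38480*(49488 + 610*√35) = 1904298240 + 23472800*√35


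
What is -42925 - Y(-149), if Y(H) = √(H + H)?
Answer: -42925 - I*√298 ≈ -42925.0 - 17.263*I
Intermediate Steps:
Y(H) = √2*√H (Y(H) = √(2*H) = √2*√H)
-42925 - Y(-149) = -42925 - √2*√(-149) = -42925 - √2*I*√149 = -42925 - I*√298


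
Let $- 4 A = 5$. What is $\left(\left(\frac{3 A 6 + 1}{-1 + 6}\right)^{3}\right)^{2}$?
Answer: $\frac{6321363049}{1000000} \approx 6321.4$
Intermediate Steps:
$A = - \frac{5}{4}$ ($A = \left(- \frac{1}{4}\right) 5 = - \frac{5}{4} \approx -1.25$)
$\left(\left(\frac{3 A 6 + 1}{-1 + 6}\right)^{3}\right)^{2} = \left(\left(\frac{3 \left(- \frac{5}{4}\right) 6 + 1}{-1 + 6}\right)^{3}\right)^{2} = \left(\left(\frac{\left(- \frac{15}{4}\right) 6 + 1}{5}\right)^{3}\right)^{2} = \left(\left(\left(- \frac{45}{2} + 1\right) \frac{1}{5}\right)^{3}\right)^{2} = \left(\left(\left(- \frac{43}{2}\right) \frac{1}{5}\right)^{3}\right)^{2} = \left(\left(- \frac{43}{10}\right)^{3}\right)^{2} = \left(- \frac{79507}{1000}\right)^{2} = \frac{6321363049}{1000000}$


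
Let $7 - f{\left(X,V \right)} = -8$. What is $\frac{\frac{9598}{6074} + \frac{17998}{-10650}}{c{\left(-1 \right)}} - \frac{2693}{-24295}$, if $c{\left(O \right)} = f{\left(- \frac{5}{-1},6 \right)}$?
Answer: $\frac{122027665583}{1178698042125} \approx 0.10353$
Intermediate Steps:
$f{\left(X,V \right)} = 15$ ($f{\left(X,V \right)} = 7 - -8 = 7 + 8 = 15$)
$c{\left(O \right)} = 15$
$\frac{\frac{9598}{6074} + \frac{17998}{-10650}}{c{\left(-1 \right)}} - \frac{2693}{-24295} = \frac{\frac{9598}{6074} + \frac{17998}{-10650}}{15} - \frac{2693}{-24295} = \left(9598 \cdot \frac{1}{6074} + 17998 \left(- \frac{1}{10650}\right)\right) \frac{1}{15} - - \frac{2693}{24295} = \left(\frac{4799}{3037} - \frac{8999}{5325}\right) \frac{1}{15} + \frac{2693}{24295} = \left(- \frac{1775288}{16172025}\right) \frac{1}{15} + \frac{2693}{24295} = - \frac{1775288}{242580375} + \frac{2693}{24295} = \frac{122027665583}{1178698042125}$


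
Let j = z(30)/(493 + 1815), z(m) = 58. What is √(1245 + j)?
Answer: √1658019886/1154 ≈ 35.285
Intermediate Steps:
j = 29/1154 (j = 58/(493 + 1815) = 58/2308 = 58*(1/2308) = 29/1154 ≈ 0.025130)
√(1245 + j) = √(1245 + 29/1154) = √(1436759/1154) = √1658019886/1154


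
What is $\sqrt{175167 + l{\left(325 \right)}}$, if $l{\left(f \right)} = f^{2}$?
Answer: $2 \sqrt{70198} \approx 529.9$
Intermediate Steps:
$\sqrt{175167 + l{\left(325 \right)}} = \sqrt{175167 + 325^{2}} = \sqrt{175167 + 105625} = \sqrt{280792} = 2 \sqrt{70198}$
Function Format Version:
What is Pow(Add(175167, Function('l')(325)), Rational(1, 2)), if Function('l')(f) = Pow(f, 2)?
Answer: Mul(2, Pow(70198, Rational(1, 2))) ≈ 529.90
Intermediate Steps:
Pow(Add(175167, Function('l')(325)), Rational(1, 2)) = Pow(Add(175167, Pow(325, 2)), Rational(1, 2)) = Pow(Add(175167, 105625), Rational(1, 2)) = Pow(280792, Rational(1, 2)) = Mul(2, Pow(70198, Rational(1, 2)))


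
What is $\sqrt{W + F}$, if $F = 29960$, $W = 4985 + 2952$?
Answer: $\sqrt{37897} \approx 194.67$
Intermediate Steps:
$W = 7937$
$\sqrt{W + F} = \sqrt{7937 + 29960} = \sqrt{37897}$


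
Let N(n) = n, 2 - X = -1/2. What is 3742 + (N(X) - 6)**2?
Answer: 15017/4 ≈ 3754.3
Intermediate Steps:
X = 5/2 (X = 2 - (-1)/2 = 2 - 1*(-1/2) = 2 + 1/2 = 5/2 ≈ 2.5000)
3742 + (N(X) - 6)**2 = 3742 + (5/2 - 6)**2 = 3742 + (-7/2)**2 = 3742 + 49/4 = 15017/4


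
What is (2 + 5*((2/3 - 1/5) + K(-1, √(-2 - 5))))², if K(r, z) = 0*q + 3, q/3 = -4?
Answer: 3364/9 ≈ 373.78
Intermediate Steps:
q = -12 (q = 3*(-4) = -12)
K(r, z) = 3 (K(r, z) = 0*(-12) + 3 = 0 + 3 = 3)
(2 + 5*((2/3 - 1/5) + K(-1, √(-2 - 5))))² = (2 + 5*((2/3 - 1/5) + 3))² = (2 + 5*((2*(⅓) - 1*⅕) + 3))² = (2 + 5*((⅔ - ⅕) + 3))² = (2 + 5*(7/15 + 3))² = (2 + 5*(52/15))² = (2 + 52/3)² = (58/3)² = 3364/9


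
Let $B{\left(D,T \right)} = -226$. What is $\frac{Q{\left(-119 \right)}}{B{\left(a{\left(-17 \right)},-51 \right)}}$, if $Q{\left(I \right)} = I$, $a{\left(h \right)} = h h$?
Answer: $\frac{119}{226} \approx 0.52655$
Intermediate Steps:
$a{\left(h \right)} = h^{2}$
$\frac{Q{\left(-119 \right)}}{B{\left(a{\left(-17 \right)},-51 \right)}} = - \frac{119}{-226} = \left(-119\right) \left(- \frac{1}{226}\right) = \frac{119}{226}$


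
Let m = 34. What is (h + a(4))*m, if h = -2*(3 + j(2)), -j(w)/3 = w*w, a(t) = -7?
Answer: 374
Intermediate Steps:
j(w) = -3*w**2 (j(w) = -3*w*w = -3*w**2)
h = 18 (h = -2*(3 - 3*2**2) = -2*(3 - 3*4) = -2*(3 - 12) = -2*(-9) = 18)
(h + a(4))*m = (18 - 7)*34 = 11*34 = 374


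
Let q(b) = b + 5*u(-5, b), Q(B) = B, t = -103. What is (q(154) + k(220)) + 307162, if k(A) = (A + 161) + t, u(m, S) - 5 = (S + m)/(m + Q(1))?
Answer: 1229731/4 ≈ 3.0743e+5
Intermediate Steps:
u(m, S) = 5 + (S + m)/(1 + m) (u(m, S) = 5 + (S + m)/(m + 1) = 5 + (S + m)/(1 + m))
k(A) = 58 + A (k(A) = (A + 161) - 103 = (161 + A) - 103 = 58 + A)
q(b) = 125/4 - b/4 (q(b) = b + 5*((5 + b + 6*(-5))/(1 - 5)) = b + 5*((5 + b - 30)/(-4)) = b + 5*(-(-25 + b)/4) = b + 5*(25/4 - b/4) = b + (125/4 - 5*b/4) = 125/4 - b/4)
(q(154) + k(220)) + 307162 = ((125/4 - ¼*154) + (58 + 220)) + 307162 = ((125/4 - 77/2) + 278) + 307162 = (-29/4 + 278) + 307162 = 1083/4 + 307162 = 1229731/4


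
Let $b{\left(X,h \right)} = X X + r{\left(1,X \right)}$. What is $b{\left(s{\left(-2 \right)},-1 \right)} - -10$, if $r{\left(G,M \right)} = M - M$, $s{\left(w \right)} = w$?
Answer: $14$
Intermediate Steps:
$r{\left(G,M \right)} = 0$
$b{\left(X,h \right)} = X^{2}$ ($b{\left(X,h \right)} = X X + 0 = X^{2} + 0 = X^{2}$)
$b{\left(s{\left(-2 \right)},-1 \right)} - -10 = \left(-2\right)^{2} - -10 = 4 + 10 = 14$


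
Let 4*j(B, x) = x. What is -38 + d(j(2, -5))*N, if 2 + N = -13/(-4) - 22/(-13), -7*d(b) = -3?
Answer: -13373/364 ≈ -36.739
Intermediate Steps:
j(B, x) = x/4
d(b) = 3/7 (d(b) = -⅐*(-3) = 3/7)
N = 153/52 (N = -2 + (-13/(-4) - 22/(-13)) = -2 + (-13*(-¼) - 22*(-1/13)) = -2 + (13/4 + 22/13) = -2 + 257/52 = 153/52 ≈ 2.9423)
-38 + d(j(2, -5))*N = -38 + (3/7)*(153/52) = -38 + 459/364 = -13373/364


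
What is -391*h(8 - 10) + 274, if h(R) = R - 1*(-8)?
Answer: -2072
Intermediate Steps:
h(R) = 8 + R (h(R) = R + 8 = 8 + R)
-391*h(8 - 10) + 274 = -391*(8 + (8 - 10)) + 274 = -391*(8 - 2) + 274 = -391*6 + 274 = -2346 + 274 = -2072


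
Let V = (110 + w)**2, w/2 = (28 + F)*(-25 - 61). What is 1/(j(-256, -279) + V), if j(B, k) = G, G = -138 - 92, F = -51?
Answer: 1/16532126 ≈ 6.0488e-8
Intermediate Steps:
G = -230
j(B, k) = -230
w = 3956 (w = 2*((28 - 51)*(-25 - 61)) = 2*(-23*(-86)) = 2*1978 = 3956)
V = 16532356 (V = (110 + 3956)**2 = 4066**2 = 16532356)
1/(j(-256, -279) + V) = 1/(-230 + 16532356) = 1/16532126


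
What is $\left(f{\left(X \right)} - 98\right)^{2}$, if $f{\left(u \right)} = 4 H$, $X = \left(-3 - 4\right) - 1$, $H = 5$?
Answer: $6084$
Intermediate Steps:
$X = -8$ ($X = -7 - 1 = -8$)
$f{\left(u \right)} = 20$ ($f{\left(u \right)} = 4 \cdot 5 = 20$)
$\left(f{\left(X \right)} - 98\right)^{2} = \left(20 - 98\right)^{2} = \left(-78\right)^{2} = 6084$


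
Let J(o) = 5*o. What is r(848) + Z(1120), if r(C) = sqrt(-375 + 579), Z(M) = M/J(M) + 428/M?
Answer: 163/280 + 2*sqrt(51) ≈ 14.865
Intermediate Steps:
Z(M) = 1/5 + 428/M (Z(M) = M/((5*M)) + 428/M = M*(1/(5*M)) + 428/M = 1/5 + 428/M)
r(C) = 2*sqrt(51) (r(C) = sqrt(204) = 2*sqrt(51))
r(848) + Z(1120) = 2*sqrt(51) + (1/5)*(2140 + 1120)/1120 = 2*sqrt(51) + (1/5)*(1/1120)*3260 = 2*sqrt(51) + 163/280 = 163/280 + 2*sqrt(51)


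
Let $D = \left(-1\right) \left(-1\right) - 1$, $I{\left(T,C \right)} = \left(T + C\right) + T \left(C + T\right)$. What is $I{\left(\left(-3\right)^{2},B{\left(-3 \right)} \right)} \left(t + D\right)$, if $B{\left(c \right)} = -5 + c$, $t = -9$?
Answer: $-90$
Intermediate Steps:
$I{\left(T,C \right)} = C + T + T \left(C + T\right)$ ($I{\left(T,C \right)} = \left(C + T\right) + T \left(C + T\right) = C + T + T \left(C + T\right)$)
$D = 0$ ($D = 1 - 1 = 0$)
$I{\left(\left(-3\right)^{2},B{\left(-3 \right)} \right)} \left(t + D\right) = \left(\left(-5 - 3\right) + \left(-3\right)^{2} + \left(\left(-3\right)^{2}\right)^{2} + \left(-5 - 3\right) \left(-3\right)^{2}\right) \left(-9 + 0\right) = \left(-8 + 9 + 9^{2} - 72\right) \left(-9\right) = \left(-8 + 9 + 81 - 72\right) \left(-9\right) = 10 \left(-9\right) = -90$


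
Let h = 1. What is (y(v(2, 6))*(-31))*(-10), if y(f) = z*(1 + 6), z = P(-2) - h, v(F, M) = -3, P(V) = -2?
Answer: -6510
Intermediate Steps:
z = -3 (z = -2 - 1*1 = -2 - 1 = -3)
y(f) = -21 (y(f) = -3*(1 + 6) = -3*7 = -21)
(y(v(2, 6))*(-31))*(-10) = -21*(-31)*(-10) = 651*(-10) = -6510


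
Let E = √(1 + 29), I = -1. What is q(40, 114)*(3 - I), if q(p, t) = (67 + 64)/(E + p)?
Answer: 2096/157 - 262*√30/785 ≈ 11.522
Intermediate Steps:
E = √30 ≈ 5.4772
q(p, t) = 131/(p + √30) (q(p, t) = (67 + 64)/(√30 + p) = 131/(p + √30))
q(40, 114)*(3 - I) = (131/(40 + √30))*(3 - 1*(-1)) = (131/(40 + √30))*(3 + 1) = (131/(40 + √30))*4 = 524/(40 + √30)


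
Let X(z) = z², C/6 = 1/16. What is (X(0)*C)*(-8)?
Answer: 0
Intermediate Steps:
C = 3/8 (C = 6/16 = 6*(1/16) = 3/8 ≈ 0.37500)
(X(0)*C)*(-8) = (0²*(3/8))*(-8) = (0*(3/8))*(-8) = 0*(-8) = 0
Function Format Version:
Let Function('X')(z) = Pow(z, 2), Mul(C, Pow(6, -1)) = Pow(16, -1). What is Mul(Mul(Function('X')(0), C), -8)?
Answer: 0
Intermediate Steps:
C = Rational(3, 8) (C = Mul(6, Pow(16, -1)) = Mul(6, Rational(1, 16)) = Rational(3, 8) ≈ 0.37500)
Mul(Mul(Function('X')(0), C), -8) = Mul(Mul(Pow(0, 2), Rational(3, 8)), -8) = Mul(Mul(0, Rational(3, 8)), -8) = Mul(0, -8) = 0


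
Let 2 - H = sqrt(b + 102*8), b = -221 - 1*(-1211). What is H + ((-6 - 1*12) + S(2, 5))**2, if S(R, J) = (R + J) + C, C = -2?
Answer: 171 - sqrt(1806) ≈ 128.50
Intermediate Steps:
b = 990 (b = -221 + 1211 = 990)
S(R, J) = -2 + J + R (S(R, J) = (R + J) - 2 = (J + R) - 2 = -2 + J + R)
H = 2 - sqrt(1806) (H = 2 - sqrt(990 + 102*8) = 2 - sqrt(990 + 816) = 2 - sqrt(1806) ≈ -40.497)
H + ((-6 - 1*12) + S(2, 5))**2 = (2 - sqrt(1806)) + ((-6 - 1*12) + (-2 + 5 + 2))**2 = (2 - sqrt(1806)) + ((-6 - 12) + 5)**2 = (2 - sqrt(1806)) + (-18 + 5)**2 = (2 - sqrt(1806)) + (-13)**2 = (2 - sqrt(1806)) + 169 = 171 - sqrt(1806)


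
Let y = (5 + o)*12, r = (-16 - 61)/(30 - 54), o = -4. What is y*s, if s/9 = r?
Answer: 693/2 ≈ 346.50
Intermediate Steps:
r = 77/24 (r = -77/(-24) = -77*(-1/24) = 77/24 ≈ 3.2083)
s = 231/8 (s = 9*(77/24) = 231/8 ≈ 28.875)
y = 12 (y = (5 - 4)*12 = 1*12 = 12)
y*s = 12*(231/8) = 693/2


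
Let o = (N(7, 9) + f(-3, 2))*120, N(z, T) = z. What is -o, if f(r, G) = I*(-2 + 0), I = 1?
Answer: -600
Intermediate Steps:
f(r, G) = -2 (f(r, G) = 1*(-2 + 0) = 1*(-2) = -2)
o = 600 (o = (7 - 2)*120 = 5*120 = 600)
-o = -1*600 = -600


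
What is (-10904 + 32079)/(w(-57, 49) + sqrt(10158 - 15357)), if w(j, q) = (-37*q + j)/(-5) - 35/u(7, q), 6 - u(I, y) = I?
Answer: 22495/448 - 55*I*sqrt(5199)/448 ≈ 50.212 - 8.8521*I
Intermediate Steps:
u(I, y) = 6 - I
w(j, q) = 35 - j/5 + 37*q/5 (w(j, q) = (-37*q + j)/(-5) - 35/(6 - 1*7) = (j - 37*q)*(-1/5) - 35/(6 - 7) = (-j/5 + 37*q/5) - 35/(-1) = (-j/5 + 37*q/5) - 35*(-1) = (-j/5 + 37*q/5) + 35 = 35 - j/5 + 37*q/5)
(-10904 + 32079)/(w(-57, 49) + sqrt(10158 - 15357)) = (-10904 + 32079)/((35 - 1/5*(-57) + (37/5)*49) + sqrt(10158 - 15357)) = 21175/((35 + 57/5 + 1813/5) + sqrt(-5199)) = 21175/(409 + I*sqrt(5199))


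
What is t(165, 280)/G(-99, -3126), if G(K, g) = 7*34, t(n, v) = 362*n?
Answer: 29865/119 ≈ 250.97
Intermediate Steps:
G(K, g) = 238
t(165, 280)/G(-99, -3126) = (362*165)/238 = 59730*(1/238) = 29865/119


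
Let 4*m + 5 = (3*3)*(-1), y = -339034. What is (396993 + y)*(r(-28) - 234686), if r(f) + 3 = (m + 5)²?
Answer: -54408837373/4 ≈ -1.3602e+10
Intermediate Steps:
m = -7/2 (m = -5/4 + ((3*3)*(-1))/4 = -5/4 + (9*(-1))/4 = -5/4 + (¼)*(-9) = -5/4 - 9/4 = -7/2 ≈ -3.5000)
r(f) = -¾ (r(f) = -3 + (-7/2 + 5)² = -3 + (3/2)² = -3 + 9/4 = -¾)
(396993 + y)*(r(-28) - 234686) = (396993 - 339034)*(-¾ - 234686) = 57959*(-938747/4) = -54408837373/4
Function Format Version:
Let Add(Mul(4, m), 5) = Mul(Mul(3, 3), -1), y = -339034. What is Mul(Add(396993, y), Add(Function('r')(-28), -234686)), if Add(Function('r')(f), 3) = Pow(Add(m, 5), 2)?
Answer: Rational(-54408837373, 4) ≈ -1.3602e+10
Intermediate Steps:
m = Rational(-7, 2) (m = Add(Rational(-5, 4), Mul(Rational(1, 4), Mul(Mul(3, 3), -1))) = Add(Rational(-5, 4), Mul(Rational(1, 4), Mul(9, -1))) = Add(Rational(-5, 4), Mul(Rational(1, 4), -9)) = Add(Rational(-5, 4), Rational(-9, 4)) = Rational(-7, 2) ≈ -3.5000)
Function('r')(f) = Rational(-3, 4) (Function('r')(f) = Add(-3, Pow(Add(Rational(-7, 2), 5), 2)) = Add(-3, Pow(Rational(3, 2), 2)) = Add(-3, Rational(9, 4)) = Rational(-3, 4))
Mul(Add(396993, y), Add(Function('r')(-28), -234686)) = Mul(Add(396993, -339034), Add(Rational(-3, 4), -234686)) = Mul(57959, Rational(-938747, 4)) = Rational(-54408837373, 4)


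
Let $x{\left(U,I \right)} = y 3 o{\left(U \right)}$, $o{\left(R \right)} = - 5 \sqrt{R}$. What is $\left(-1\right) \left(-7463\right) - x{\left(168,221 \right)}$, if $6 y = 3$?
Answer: $7463 + 15 \sqrt{42} \approx 7560.2$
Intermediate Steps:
$y = \frac{1}{2}$ ($y = \frac{1}{6} \cdot 3 = \frac{1}{2} \approx 0.5$)
$x{\left(U,I \right)} = - \frac{15 \sqrt{U}}{2}$ ($x{\left(U,I \right)} = \frac{1}{2} \cdot 3 \left(- 5 \sqrt{U}\right) = \frac{3 \left(- 5 \sqrt{U}\right)}{2} = - \frac{15 \sqrt{U}}{2}$)
$\left(-1\right) \left(-7463\right) - x{\left(168,221 \right)} = \left(-1\right) \left(-7463\right) - - \frac{15 \sqrt{168}}{2} = 7463 - - \frac{15 \cdot 2 \sqrt{42}}{2} = 7463 - - 15 \sqrt{42} = 7463 + 15 \sqrt{42}$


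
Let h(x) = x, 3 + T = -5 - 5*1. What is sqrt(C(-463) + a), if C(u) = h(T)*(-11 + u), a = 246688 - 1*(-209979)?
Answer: sqrt(462829) ≈ 680.32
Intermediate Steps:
T = -13 (T = -3 + (-5 - 5*1) = -3 + (-5 - 5) = -3 - 10 = -13)
a = 456667 (a = 246688 + 209979 = 456667)
C(u) = 143 - 13*u (C(u) = -13*(-11 + u) = 143 - 13*u)
sqrt(C(-463) + a) = sqrt((143 - 13*(-463)) + 456667) = sqrt((143 + 6019) + 456667) = sqrt(6162 + 456667) = sqrt(462829)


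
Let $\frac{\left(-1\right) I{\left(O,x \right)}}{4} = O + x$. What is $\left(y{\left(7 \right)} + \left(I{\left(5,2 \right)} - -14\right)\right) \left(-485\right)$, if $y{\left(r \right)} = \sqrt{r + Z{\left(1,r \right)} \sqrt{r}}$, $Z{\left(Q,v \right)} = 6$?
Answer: $6790 - 485 \sqrt{7 + 6 \sqrt{7}} \approx 4470.4$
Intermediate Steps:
$I{\left(O,x \right)} = - 4 O - 4 x$ ($I{\left(O,x \right)} = - 4 \left(O + x\right) = - 4 O - 4 x$)
$y{\left(r \right)} = \sqrt{r + 6 \sqrt{r}}$
$\left(y{\left(7 \right)} + \left(I{\left(5,2 \right)} - -14\right)\right) \left(-485\right) = \left(\sqrt{7 + 6 \sqrt{7}} - 14\right) \left(-485\right) = \left(-14 + \sqrt{7 + 6 \sqrt{7}}\right) \left(-485\right) = 6790 - 485 \sqrt{7 + 6 \sqrt{7}}$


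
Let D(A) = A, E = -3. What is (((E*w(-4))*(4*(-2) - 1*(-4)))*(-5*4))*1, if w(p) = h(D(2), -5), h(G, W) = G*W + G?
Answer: 1920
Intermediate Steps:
h(G, W) = G + G*W
w(p) = -8 (w(p) = 2*(1 - 5) = 2*(-4) = -8)
(((E*w(-4))*(4*(-2) - 1*(-4)))*(-5*4))*1 = (((-3*(-8))*(4*(-2) - 1*(-4)))*(-5*4))*1 = ((24*(-8 + 4))*(-20))*1 = ((24*(-4))*(-20))*1 = -96*(-20)*1 = 1920*1 = 1920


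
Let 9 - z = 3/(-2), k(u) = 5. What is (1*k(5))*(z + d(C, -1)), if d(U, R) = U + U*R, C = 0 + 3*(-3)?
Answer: 105/2 ≈ 52.500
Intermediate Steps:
C = -9 (C = 0 - 9 = -9)
z = 21/2 (z = 9 - 3/(-2) = 9 - 3*(-1)/2 = 9 - 1*(-3/2) = 9 + 3/2 = 21/2 ≈ 10.500)
d(U, R) = U + R*U
(1*k(5))*(z + d(C, -1)) = (1*5)*(21/2 - 9*(1 - 1)) = 5*(21/2 - 9*0) = 5*(21/2 + 0) = 5*(21/2) = 105/2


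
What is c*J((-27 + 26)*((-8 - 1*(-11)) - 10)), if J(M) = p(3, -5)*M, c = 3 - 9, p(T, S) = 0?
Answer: 0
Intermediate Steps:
c = -6
J(M) = 0 (J(M) = 0*M = 0)
c*J((-27 + 26)*((-8 - 1*(-11)) - 10)) = -6*0 = 0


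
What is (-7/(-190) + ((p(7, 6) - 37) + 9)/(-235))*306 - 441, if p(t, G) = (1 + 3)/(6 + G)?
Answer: -1757874/4465 ≈ -393.70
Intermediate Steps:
p(t, G) = 4/(6 + G)
(-7/(-190) + ((p(7, 6) - 37) + 9)/(-235))*306 - 441 = (-7/(-190) + ((4/(6 + 6) - 37) + 9)/(-235))*306 - 441 = (-7*(-1/190) + ((4/12 - 37) + 9)*(-1/235))*306 - 441 = (7/190 + ((4*(1/12) - 37) + 9)*(-1/235))*306 - 441 = (7/190 + ((⅓ - 37) + 9)*(-1/235))*306 - 441 = (7/190 + (-110/3 + 9)*(-1/235))*306 - 441 = (7/190 - 83/3*(-1/235))*306 - 441 = (7/190 + 83/705)*306 - 441 = (4141/26790)*306 - 441 = 211191/4465 - 441 = -1757874/4465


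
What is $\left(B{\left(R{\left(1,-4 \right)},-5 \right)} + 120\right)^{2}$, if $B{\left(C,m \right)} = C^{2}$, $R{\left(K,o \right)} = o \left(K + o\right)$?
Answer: $69696$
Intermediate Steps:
$\left(B{\left(R{\left(1,-4 \right)},-5 \right)} + 120\right)^{2} = \left(\left(- 4 \left(1 - 4\right)\right)^{2} + 120\right)^{2} = \left(\left(\left(-4\right) \left(-3\right)\right)^{2} + 120\right)^{2} = \left(12^{2} + 120\right)^{2} = \left(144 + 120\right)^{2} = 264^{2} = 69696$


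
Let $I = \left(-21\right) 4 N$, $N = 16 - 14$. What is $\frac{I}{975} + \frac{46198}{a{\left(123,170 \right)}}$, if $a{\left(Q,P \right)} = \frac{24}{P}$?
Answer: $\frac{638109539}{1950} \approx 3.2724 \cdot 10^{5}$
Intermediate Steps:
$N = 2$ ($N = 16 - 14 = 2$)
$I = -168$ ($I = \left(-21\right) 4 \cdot 2 = \left(-84\right) 2 = -168$)
$\frac{I}{975} + \frac{46198}{a{\left(123,170 \right)}} = - \frac{168}{975} + \frac{46198}{24 \cdot \frac{1}{170}} = \left(-168\right) \frac{1}{975} + \frac{46198}{24 \cdot \frac{1}{170}} = - \frac{56}{325} + \frac{46198}{\frac{12}{85}} = - \frac{56}{325} + 46198 \cdot \frac{85}{12} = - \frac{56}{325} + \frac{1963415}{6} = \frac{638109539}{1950}$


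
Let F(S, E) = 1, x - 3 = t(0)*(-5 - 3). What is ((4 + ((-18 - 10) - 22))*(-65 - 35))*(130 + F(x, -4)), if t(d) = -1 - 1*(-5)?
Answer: 602600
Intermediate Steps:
t(d) = 4 (t(d) = -1 + 5 = 4)
x = -29 (x = 3 + 4*(-5 - 3) = 3 + 4*(-8) = 3 - 32 = -29)
((4 + ((-18 - 10) - 22))*(-65 - 35))*(130 + F(x, -4)) = ((4 + ((-18 - 10) - 22))*(-65 - 35))*(130 + 1) = ((4 + (-28 - 22))*(-100))*131 = ((4 - 50)*(-100))*131 = -46*(-100)*131 = 4600*131 = 602600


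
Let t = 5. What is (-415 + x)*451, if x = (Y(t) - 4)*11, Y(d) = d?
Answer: -182204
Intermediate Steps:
x = 11 (x = (5 - 4)*11 = 1*11 = 11)
(-415 + x)*451 = (-415 + 11)*451 = -404*451 = -182204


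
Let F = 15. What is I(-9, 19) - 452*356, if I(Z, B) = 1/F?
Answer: -2413679/15 ≈ -1.6091e+5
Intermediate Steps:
I(Z, B) = 1/15
I(-9, 19) - 452*356 = 1/15 - 452*356 = 1/15 - 160912 = -2413679/15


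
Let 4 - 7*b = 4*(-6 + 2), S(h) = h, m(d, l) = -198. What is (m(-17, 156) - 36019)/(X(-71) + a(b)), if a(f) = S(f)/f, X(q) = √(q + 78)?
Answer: 36217/6 - 36217*√7/6 ≈ -9934.0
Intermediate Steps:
X(q) = √(78 + q)
b = 20/7 (b = 4/7 - 4*(-6 + 2)/7 = 4/7 - 4*(-4)/7 = 4/7 - ⅐*(-16) = 4/7 + 16/7 = 20/7 ≈ 2.8571)
a(f) = 1 (a(f) = f/f = 1)
(m(-17, 156) - 36019)/(X(-71) + a(b)) = (-198 - 36019)/(√(78 - 71) + 1) = -36217/(√7 + 1) = -36217/(1 + √7)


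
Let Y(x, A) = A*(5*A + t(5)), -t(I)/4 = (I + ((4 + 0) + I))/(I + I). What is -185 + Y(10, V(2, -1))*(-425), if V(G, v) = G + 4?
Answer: -62405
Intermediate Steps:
V(G, v) = 4 + G
t(I) = -2*(4 + 2*I)/I (t(I) = -4*(I + ((4 + 0) + I))/(I + I) = -4*(I + (4 + I))/(2*I) = -4*(4 + 2*I)*1/(2*I) = -2*(4 + 2*I)/I)
Y(x, A) = A*(-28/5 + 5*A) (Y(x, A) = A*(5*A + (-4 - 8/5)) = A*(5*A - 28/5) = A*(-28/5 + 5*A))
-185 + Y(10, V(2, -1))*(-425) = -185 + ((4 + 2)*(-28 + 25*(4 + 2))/5)*(-425) = -185 + ((⅕)*6*(-28 + 25*6))*(-425) = -185 + ((⅕)*6*(-28 + 150))*(-425) = -185 + ((⅕)*6*122)*(-425) = -185 + (732/5)*(-425) = -185 - 62220 = -62405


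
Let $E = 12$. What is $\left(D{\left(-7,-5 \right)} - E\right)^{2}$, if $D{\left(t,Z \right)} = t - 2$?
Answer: $441$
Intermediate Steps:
$D{\left(t,Z \right)} = -2 + t$ ($D{\left(t,Z \right)} = t - 2 = -2 + t$)
$\left(D{\left(-7,-5 \right)} - E\right)^{2} = \left(\left(-2 - 7\right) - 12\right)^{2} = \left(-9 - 12\right)^{2} = \left(-21\right)^{2} = 441$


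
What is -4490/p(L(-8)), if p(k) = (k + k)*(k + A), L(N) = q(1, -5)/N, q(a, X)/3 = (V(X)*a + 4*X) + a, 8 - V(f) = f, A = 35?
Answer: -35920/1341 ≈ -26.786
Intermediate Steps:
V(f) = 8 - f
q(a, X) = 3*a + 12*X + 3*a*(8 - X) (q(a, X) = 3*(((8 - X)*a + 4*X) + a) = 3*((a*(8 - X) + 4*X) + a) = 3*((4*X + a*(8 - X)) + a) = 3*(a + 4*X + a*(8 - X)) = 3*a + 12*X + 3*a*(8 - X))
L(N) = -18/N (L(N) = (3*1 + 12*(-5) - 3*1*(-8 - 5))/N = (3 - 60 - 3*1*(-13))/N = (3 - 60 + 39)/N = -18/N)
p(k) = 2*k*(35 + k) (p(k) = (k + k)*(k + 35) = (2*k)*(35 + k) = 2*k*(35 + k))
-4490/p(L(-8)) = -4490*2/(9*(35 - 18/(-8))) = -4490*2/(9*(35 - 18*(-1/8))) = -4490*2/(9*(35 + 9/4)) = -4490/(2*(9/4)*(149/4)) = -4490/1341/8 = -4490*8/1341 = -35920/1341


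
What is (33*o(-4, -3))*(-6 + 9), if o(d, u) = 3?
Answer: 297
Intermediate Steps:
(33*o(-4, -3))*(-6 + 9) = (33*3)*(-6 + 9) = 99*3 = 297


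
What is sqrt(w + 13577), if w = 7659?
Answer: 2*sqrt(5309) ≈ 145.73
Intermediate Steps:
sqrt(w + 13577) = sqrt(7659 + 13577) = sqrt(21236) = 2*sqrt(5309)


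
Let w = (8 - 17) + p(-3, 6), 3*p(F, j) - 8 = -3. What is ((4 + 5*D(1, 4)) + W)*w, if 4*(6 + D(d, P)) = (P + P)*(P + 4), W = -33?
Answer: -154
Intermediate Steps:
p(F, j) = 5/3 (p(F, j) = 8/3 + (1/3)*(-3) = 8/3 - 1 = 5/3)
D(d, P) = -6 + P*(4 + P)/2 (D(d, P) = -6 + ((P + P)*(P + 4))/4 = -6 + ((2*P)*(4 + P))/4 = -6 + (2*P*(4 + P))/4 = -6 + P*(4 + P)/2)
w = -22/3 (w = (8 - 17) + 5/3 = -9 + 5/3 = -22/3 ≈ -7.3333)
((4 + 5*D(1, 4)) + W)*w = ((4 + 5*(-6 + (1/2)*4**2 + 2*4)) - 33)*(-22/3) = ((4 + 5*(-6 + (1/2)*16 + 8)) - 33)*(-22/3) = ((4 + 5*(-6 + 8 + 8)) - 33)*(-22/3) = ((4 + 5*10) - 33)*(-22/3) = ((4 + 50) - 33)*(-22/3) = (54 - 33)*(-22/3) = 21*(-22/3) = -154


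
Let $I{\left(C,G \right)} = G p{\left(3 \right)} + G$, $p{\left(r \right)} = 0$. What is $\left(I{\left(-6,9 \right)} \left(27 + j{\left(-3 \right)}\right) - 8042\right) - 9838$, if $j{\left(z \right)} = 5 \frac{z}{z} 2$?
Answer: $-17547$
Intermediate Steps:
$j{\left(z \right)} = 10$ ($j{\left(z \right)} = 5 \cdot 1 \cdot 2 = 5 \cdot 2 = 10$)
$I{\left(C,G \right)} = G$ ($I{\left(C,G \right)} = G 0 + G = 0 + G = G$)
$\left(I{\left(-6,9 \right)} \left(27 + j{\left(-3 \right)}\right) - 8042\right) - 9838 = \left(9 \left(27 + 10\right) - 8042\right) - 9838 = \left(9 \cdot 37 - 8042\right) - 9838 = \left(333 - 8042\right) - 9838 = -7709 - 9838 = -17547$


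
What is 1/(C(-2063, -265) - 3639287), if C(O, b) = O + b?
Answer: -1/3641615 ≈ -2.7460e-7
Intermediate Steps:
1/(C(-2063, -265) - 3639287) = 1/((-2063 - 265) - 3639287) = 1/(-2328 - 3639287) = 1/(-3641615) = -1/3641615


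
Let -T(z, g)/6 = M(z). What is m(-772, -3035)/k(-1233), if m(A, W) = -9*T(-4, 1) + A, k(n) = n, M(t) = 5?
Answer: 502/1233 ≈ 0.40714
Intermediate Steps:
T(z, g) = -30 (T(z, g) = -6*5 = -30)
m(A, W) = 270 + A (m(A, W) = -9*(-30) + A = 270 + A)
m(-772, -3035)/k(-1233) = (270 - 772)/(-1233) = -502*(-1/1233) = 502/1233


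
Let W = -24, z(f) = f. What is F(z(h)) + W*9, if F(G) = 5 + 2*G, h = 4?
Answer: -203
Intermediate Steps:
F(z(h)) + W*9 = (5 + 2*4) - 24*9 = (5 + 8) - 216 = 13 - 216 = -203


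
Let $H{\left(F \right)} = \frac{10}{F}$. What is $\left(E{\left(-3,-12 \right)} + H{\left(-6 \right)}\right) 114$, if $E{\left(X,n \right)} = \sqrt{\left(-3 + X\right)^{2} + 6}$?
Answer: $-190 + 114 \sqrt{42} \approx 548.8$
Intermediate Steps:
$E{\left(X,n \right)} = \sqrt{6 + \left(-3 + X\right)^{2}}$
$\left(E{\left(-3,-12 \right)} + H{\left(-6 \right)}\right) 114 = \left(\sqrt{6 + \left(-3 - 3\right)^{2}} + \frac{10}{-6}\right) 114 = \left(\sqrt{6 + \left(-6\right)^{2}} + 10 \left(- \frac{1}{6}\right)\right) 114 = \left(\sqrt{6 + 36} - \frac{5}{3}\right) 114 = \left(\sqrt{42} - \frac{5}{3}\right) 114 = \left(- \frac{5}{3} + \sqrt{42}\right) 114 = -190 + 114 \sqrt{42}$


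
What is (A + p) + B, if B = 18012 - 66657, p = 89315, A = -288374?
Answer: -247704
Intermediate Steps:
B = -48645
(A + p) + B = (-288374 + 89315) - 48645 = -199059 - 48645 = -247704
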